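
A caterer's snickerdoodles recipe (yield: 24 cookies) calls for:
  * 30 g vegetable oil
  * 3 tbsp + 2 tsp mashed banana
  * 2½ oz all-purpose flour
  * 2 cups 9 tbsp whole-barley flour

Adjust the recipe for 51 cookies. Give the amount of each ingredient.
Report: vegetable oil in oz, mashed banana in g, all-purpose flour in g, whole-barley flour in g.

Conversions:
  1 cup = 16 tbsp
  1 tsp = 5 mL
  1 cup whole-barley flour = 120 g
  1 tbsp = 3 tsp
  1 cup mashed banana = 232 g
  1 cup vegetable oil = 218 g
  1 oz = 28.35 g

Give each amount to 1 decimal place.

Scaling factor: 51/24 = 17/8 = 2.125.
vegetable oil: 30 g × 17/8 ÷ 28.35 g/oz ≈ 2.2 oz
mashed banana: (3 tbsp + 2 tsp = 11/3 tbsp) × 17/8 ÷ 16 tbsp/cup × 232 g/cup ≈ 113.0 g
all-purpose flour: 2.5 oz × 17/8 × 28.35 g/oz ≈ 150.6 g
whole-barley flour: (2 cup + 9 tbsp = 2.5625 cup) × 17/8 × 120 g/cup ≈ 653.4 g

vegetable oil: 2.2 oz; mashed banana: 113.0 g; all-purpose flour: 150.6 g; whole-barley flour: 653.4 g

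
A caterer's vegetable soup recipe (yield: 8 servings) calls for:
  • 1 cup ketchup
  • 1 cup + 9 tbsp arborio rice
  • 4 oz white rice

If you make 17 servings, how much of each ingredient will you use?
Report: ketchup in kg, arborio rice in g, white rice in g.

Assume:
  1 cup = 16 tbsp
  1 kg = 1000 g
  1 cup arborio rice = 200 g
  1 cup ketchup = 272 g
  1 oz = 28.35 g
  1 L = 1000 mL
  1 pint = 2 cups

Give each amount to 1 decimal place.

Scaling factor: 17/8 = 2.125.
ketchup: 1 cup × 17/8 × 272 g/cup ÷ 1000 g/kg ≈ 0.6 kg
arborio rice: (1 cup + 9 tbsp = 1.5625 cup) × 17/8 × 200 g/cup ≈ 664.1 g
white rice: 4 oz × 17/8 × 28.35 g/oz ≈ 241.0 g

ketchup: 0.6 kg; arborio rice: 664.1 g; white rice: 241.0 g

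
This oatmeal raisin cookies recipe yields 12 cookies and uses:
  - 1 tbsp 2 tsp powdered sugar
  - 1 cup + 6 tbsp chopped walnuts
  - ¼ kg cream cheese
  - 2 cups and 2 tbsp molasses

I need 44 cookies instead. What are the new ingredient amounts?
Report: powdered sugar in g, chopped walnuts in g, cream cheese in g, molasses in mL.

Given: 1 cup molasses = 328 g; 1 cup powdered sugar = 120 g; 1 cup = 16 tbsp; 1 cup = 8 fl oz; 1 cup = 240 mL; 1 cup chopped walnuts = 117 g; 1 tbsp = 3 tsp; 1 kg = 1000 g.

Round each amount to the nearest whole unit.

Scaling factor: 44/12 = 11/3.
powdered sugar: (1 tbsp + 2 tsp = 5/3 tbsp) × 11/3 ÷ 16 tbsp/cup × 120 g/cup ≈ 46 g
chopped walnuts: (1 cup + 6 tbsp = 1.375 cup) × 11/3 × 117 g/cup ≈ 590 g
cream cheese: 0.25 kg × 11/3 × 1000 g/kg ≈ 917 g
molasses: (2 cup + 2 tbsp = 2.125 cup) × 11/3 × 240 mL/cup = 1870 mL

powdered sugar: 46 g; chopped walnuts: 590 g; cream cheese: 917 g; molasses: 1870 mL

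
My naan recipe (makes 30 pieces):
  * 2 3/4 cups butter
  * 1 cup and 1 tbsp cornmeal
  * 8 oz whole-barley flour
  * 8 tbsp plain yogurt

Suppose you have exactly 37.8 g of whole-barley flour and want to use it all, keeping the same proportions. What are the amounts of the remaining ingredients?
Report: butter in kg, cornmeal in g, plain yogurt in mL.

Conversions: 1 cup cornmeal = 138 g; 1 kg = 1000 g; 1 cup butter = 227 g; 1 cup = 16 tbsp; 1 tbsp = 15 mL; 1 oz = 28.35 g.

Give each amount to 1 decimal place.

butter: 0.1 kg; cornmeal: 24.4 g; plain yogurt: 20.0 mL

The original recipe has 226.8 g of whole-barley flour, so the scaling factor is 37.8 ÷ 226.8 = 1/6.
butter: 2.75 cup × 1/6 × 227 g/cup ÷ 1000 g/kg ≈ 0.1 kg
cornmeal: (1 cup + 1 tbsp = 1.0625 cup) × 1/6 × 138 g/cup ≈ 24.4 g
plain yogurt: 8 tbsp × 1/6 × 15 mL/tbsp = 20.0 mL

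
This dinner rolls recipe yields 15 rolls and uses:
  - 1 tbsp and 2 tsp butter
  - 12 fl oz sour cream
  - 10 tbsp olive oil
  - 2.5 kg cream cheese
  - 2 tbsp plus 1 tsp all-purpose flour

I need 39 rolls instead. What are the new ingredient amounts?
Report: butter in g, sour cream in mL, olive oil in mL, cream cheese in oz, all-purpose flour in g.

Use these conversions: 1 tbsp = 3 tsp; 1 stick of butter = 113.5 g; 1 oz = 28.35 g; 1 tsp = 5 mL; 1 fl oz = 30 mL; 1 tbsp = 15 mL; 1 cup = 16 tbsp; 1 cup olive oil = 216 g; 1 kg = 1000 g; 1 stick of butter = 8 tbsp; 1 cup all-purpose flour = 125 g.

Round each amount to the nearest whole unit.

butter: 61 g; sour cream: 936 mL; olive oil: 390 mL; cream cheese: 229 oz; all-purpose flour: 47 g

Scaling factor: 39/15 = 13/5 = 2.6.
butter: (1 tbsp + 2 tsp = 5/3 tbsp) × 13/5 ÷ 8 tbsp/stick × 113.5 g/stick ≈ 61 g
sour cream: 12 fl oz × 13/5 × 30 mL/fl oz = 936 mL
olive oil: 10 tbsp × 13/5 × 15 mL/tbsp = 390 mL
cream cheese: 2.5 kg × 13/5 × 1000 g/kg ÷ 28.35 g/oz ≈ 229 oz
all-purpose flour: (2 tbsp + 1 tsp = 7/3 tbsp) × 13/5 ÷ 16 tbsp/cup × 125 g/cup ≈ 47 g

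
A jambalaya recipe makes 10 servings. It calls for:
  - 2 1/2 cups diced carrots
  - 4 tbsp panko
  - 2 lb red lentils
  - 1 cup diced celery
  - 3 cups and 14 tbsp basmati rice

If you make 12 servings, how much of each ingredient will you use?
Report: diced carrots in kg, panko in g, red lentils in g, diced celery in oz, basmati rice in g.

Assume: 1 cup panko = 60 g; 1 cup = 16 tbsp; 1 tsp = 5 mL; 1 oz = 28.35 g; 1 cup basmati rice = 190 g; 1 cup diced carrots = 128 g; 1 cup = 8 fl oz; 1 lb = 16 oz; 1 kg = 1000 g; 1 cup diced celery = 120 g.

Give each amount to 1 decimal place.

Scaling factor: 12/10 = 6/5 = 1.2.
diced carrots: 2.5 cup × 6/5 × 128 g/cup ÷ 1000 g/kg ≈ 0.4 kg
panko: 4 tbsp × 6/5 ÷ 16 tbsp/cup × 60 g/cup = 18.0 g
red lentils: 2 lb × 6/5 × 16 oz/lb × 28.35 g/oz ≈ 1088.6 g
diced celery: 1 cup × 6/5 × 120 g/cup ÷ 28.35 g/oz ≈ 5.1 oz
basmati rice: (3 cup + 14 tbsp = 3.875 cup) × 6/5 × 190 g/cup = 883.5 g

diced carrots: 0.4 kg; panko: 18.0 g; red lentils: 1088.6 g; diced celery: 5.1 oz; basmati rice: 883.5 g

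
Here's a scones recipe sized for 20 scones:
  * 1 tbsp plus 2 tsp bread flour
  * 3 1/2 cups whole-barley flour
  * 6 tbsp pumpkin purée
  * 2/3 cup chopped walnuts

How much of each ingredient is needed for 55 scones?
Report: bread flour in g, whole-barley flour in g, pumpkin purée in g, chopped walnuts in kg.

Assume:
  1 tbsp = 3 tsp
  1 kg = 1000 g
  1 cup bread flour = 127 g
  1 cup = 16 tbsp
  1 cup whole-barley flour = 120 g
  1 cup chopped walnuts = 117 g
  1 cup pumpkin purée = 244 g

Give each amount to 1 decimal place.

Scaling factor: 55/20 = 11/4 = 2.75.
bread flour: (1 tbsp + 2 tsp = 5/3 tbsp) × 11/4 ÷ 16 tbsp/cup × 127 g/cup ≈ 36.4 g
whole-barley flour: 3.5 cup × 11/4 × 120 g/cup = 1155.0 g
pumpkin purée: 6 tbsp × 11/4 ÷ 16 tbsp/cup × 244 g/cup ≈ 251.6 g
chopped walnuts: 2/3 cup × 11/4 × 117 g/cup ÷ 1000 g/kg ≈ 0.2 kg

bread flour: 36.4 g; whole-barley flour: 1155.0 g; pumpkin purée: 251.6 g; chopped walnuts: 0.2 kg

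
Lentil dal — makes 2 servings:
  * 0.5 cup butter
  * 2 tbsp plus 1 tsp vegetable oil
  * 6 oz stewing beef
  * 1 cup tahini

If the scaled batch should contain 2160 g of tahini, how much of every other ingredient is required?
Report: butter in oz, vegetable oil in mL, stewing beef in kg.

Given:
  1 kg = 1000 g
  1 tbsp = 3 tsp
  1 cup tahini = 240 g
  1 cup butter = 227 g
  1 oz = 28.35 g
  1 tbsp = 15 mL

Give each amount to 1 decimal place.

The original recipe has 240 g of tahini, so the scaling factor is 2160 ÷ 240 = 9.
butter: 0.5 cup × 9 × 227 g/cup ÷ 28.35 g/oz ≈ 36.0 oz
vegetable oil: (2 tbsp + 1 tsp = 7/3 tbsp) × 9 × 15 mL/tbsp = 315.0 mL
stewing beef: 6 oz × 9 × 28.35 g/oz ÷ 1000 g/kg ≈ 1.5 kg

butter: 36.0 oz; vegetable oil: 315.0 mL; stewing beef: 1.5 kg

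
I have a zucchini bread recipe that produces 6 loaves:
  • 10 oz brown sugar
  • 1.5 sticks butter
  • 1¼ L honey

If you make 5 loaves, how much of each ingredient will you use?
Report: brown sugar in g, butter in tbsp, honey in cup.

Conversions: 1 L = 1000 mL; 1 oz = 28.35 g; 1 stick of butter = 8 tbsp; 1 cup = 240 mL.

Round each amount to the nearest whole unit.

brown sugar: 236 g; butter: 10 tbsp; honey: 4 cup

Scaling factor: 5/6.
brown sugar: 10 oz × 5/6 × 28.35 g/oz ≈ 236 g
butter: 1.5 stick × 5/6 × 8 tbsp/stick = 10 tbsp
honey: 1.25 L × 5/6 × 1000 mL/L ÷ 240 mL/cup ≈ 4 cup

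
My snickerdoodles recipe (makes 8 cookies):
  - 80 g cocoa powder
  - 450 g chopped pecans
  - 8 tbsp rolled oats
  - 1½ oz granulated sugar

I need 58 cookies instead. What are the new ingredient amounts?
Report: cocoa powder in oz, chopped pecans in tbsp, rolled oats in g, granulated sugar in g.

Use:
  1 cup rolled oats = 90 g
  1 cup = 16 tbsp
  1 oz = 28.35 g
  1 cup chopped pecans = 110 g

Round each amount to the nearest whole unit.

Scaling factor: 58/8 = 29/4 = 7.25.
cocoa powder: 80 g × 29/4 ÷ 28.35 g/oz ≈ 20 oz
chopped pecans: 450 g × 29/4 ÷ 110 g/cup × 16 tbsp/cup ≈ 475 tbsp
rolled oats: 8 tbsp × 29/4 ÷ 16 tbsp/cup × 90 g/cup ≈ 326 g
granulated sugar: 1.5 oz × 29/4 × 28.35 g/oz ≈ 308 g

cocoa powder: 20 oz; chopped pecans: 475 tbsp; rolled oats: 326 g; granulated sugar: 308 g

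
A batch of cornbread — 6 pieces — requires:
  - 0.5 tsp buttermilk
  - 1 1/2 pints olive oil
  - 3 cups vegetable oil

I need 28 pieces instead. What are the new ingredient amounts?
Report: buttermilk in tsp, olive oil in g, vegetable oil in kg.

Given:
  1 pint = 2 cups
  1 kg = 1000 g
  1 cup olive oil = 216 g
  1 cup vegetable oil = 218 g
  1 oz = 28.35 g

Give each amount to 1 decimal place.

Scaling factor: 28/6 = 14/3.
buttermilk: 0.5 tsp × 14/3 ≈ 2.3 tsp
olive oil: 1.5 pint × 14/3 × 2 cup/pint × 216 g/cup = 3024.0 g
vegetable oil: 3 cup × 14/3 × 218 g/cup ÷ 1000 g/kg ≈ 3.1 kg

buttermilk: 2.3 tsp; olive oil: 3024.0 g; vegetable oil: 3.1 kg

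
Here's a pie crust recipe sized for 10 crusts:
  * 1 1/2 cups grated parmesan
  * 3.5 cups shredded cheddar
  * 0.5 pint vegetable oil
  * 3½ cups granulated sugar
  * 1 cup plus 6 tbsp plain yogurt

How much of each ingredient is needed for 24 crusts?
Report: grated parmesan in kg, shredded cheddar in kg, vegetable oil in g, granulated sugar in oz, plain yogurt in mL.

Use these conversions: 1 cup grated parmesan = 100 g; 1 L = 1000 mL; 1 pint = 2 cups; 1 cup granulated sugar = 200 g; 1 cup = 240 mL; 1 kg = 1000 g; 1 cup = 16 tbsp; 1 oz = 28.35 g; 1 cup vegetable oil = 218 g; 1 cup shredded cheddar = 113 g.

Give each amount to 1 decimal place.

grated parmesan: 0.4 kg; shredded cheddar: 0.9 kg; vegetable oil: 523.2 g; granulated sugar: 59.3 oz; plain yogurt: 792.0 mL

Scaling factor: 24/10 = 12/5 = 2.4.
grated parmesan: 1.5 cup × 12/5 × 100 g/cup ÷ 1000 g/kg ≈ 0.4 kg
shredded cheddar: 3.5 cup × 12/5 × 113 g/cup ÷ 1000 g/kg ≈ 0.9 kg
vegetable oil: 0.5 pint × 12/5 × 2 cup/pint × 218 g/cup = 523.2 g
granulated sugar: 3.5 cup × 12/5 × 200 g/cup ÷ 28.35 g/oz ≈ 59.3 oz
plain yogurt: (1 cup + 6 tbsp = 1.375 cup) × 12/5 × 240 mL/cup = 792.0 mL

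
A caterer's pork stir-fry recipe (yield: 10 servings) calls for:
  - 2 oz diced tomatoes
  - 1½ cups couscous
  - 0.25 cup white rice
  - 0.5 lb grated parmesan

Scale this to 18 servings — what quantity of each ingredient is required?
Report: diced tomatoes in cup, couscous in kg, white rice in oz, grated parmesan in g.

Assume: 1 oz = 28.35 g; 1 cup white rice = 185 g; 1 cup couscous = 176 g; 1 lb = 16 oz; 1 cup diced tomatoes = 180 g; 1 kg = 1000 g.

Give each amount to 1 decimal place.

Scaling factor: 18/10 = 9/5 = 1.8.
diced tomatoes: 2 oz × 9/5 × 28.35 g/oz ÷ 180 g/cup ≈ 0.6 cup
couscous: 1.5 cup × 9/5 × 176 g/cup ÷ 1000 g/kg ≈ 0.5 kg
white rice: 0.25 cup × 9/5 × 185 g/cup ÷ 28.35 g/oz ≈ 2.9 oz
grated parmesan: 0.5 lb × 9/5 × 16 oz/lb × 28.35 g/oz ≈ 408.2 g

diced tomatoes: 0.6 cup; couscous: 0.5 kg; white rice: 2.9 oz; grated parmesan: 408.2 g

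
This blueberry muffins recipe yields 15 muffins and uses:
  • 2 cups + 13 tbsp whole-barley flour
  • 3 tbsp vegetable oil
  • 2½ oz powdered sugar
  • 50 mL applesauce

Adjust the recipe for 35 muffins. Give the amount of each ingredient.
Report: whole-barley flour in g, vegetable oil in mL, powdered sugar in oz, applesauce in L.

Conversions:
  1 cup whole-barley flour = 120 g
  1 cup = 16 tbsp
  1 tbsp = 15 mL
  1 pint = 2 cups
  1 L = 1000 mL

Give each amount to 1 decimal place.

whole-barley flour: 787.5 g; vegetable oil: 105.0 mL; powdered sugar: 5.8 oz; applesauce: 0.1 L

Scaling factor: 35/15 = 7/3.
whole-barley flour: (2 cup + 13 tbsp = 2.8125 cup) × 7/3 × 120 g/cup = 787.5 g
vegetable oil: 3 tbsp × 7/3 × 15 mL/tbsp = 105.0 mL
powdered sugar: 2.5 oz × 7/3 ≈ 5.8 oz
applesauce: 50 mL × 7/3 ÷ 1000 mL/L ≈ 0.1 L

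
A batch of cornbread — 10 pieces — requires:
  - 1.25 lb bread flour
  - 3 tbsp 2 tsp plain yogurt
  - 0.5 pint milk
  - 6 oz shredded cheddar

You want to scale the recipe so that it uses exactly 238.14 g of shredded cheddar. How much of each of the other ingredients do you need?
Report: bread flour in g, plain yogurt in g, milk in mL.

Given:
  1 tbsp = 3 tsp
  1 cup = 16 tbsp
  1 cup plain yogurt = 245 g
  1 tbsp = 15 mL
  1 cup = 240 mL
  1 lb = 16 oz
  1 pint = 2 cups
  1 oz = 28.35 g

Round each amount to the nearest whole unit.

The original recipe has 170.1 g of shredded cheddar, so the scaling factor is 238.14 ÷ 170.1 = 7/5 = 1.4.
bread flour: 1.25 lb × 7/5 × 16 oz/lb × 28.35 g/oz ≈ 794 g
plain yogurt: (3 tbsp + 2 tsp = 11/3 tbsp) × 7/5 ÷ 16 tbsp/cup × 245 g/cup ≈ 79 g
milk: 0.5 pint × 7/5 × 2 cup/pint × 240 mL/cup = 336 mL

bread flour: 794 g; plain yogurt: 79 g; milk: 336 mL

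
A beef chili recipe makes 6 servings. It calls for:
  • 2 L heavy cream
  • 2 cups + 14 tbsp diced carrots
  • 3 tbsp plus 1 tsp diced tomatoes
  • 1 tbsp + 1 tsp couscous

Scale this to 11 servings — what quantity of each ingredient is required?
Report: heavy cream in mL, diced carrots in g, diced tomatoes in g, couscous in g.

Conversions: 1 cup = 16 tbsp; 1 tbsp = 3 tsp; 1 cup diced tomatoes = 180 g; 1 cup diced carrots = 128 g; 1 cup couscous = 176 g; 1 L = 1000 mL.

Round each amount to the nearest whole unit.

heavy cream: 3667 mL; diced carrots: 675 g; diced tomatoes: 69 g; couscous: 27 g

Scaling factor: 11/6.
heavy cream: 2 L × 11/6 × 1000 mL/L ≈ 3667 mL
diced carrots: (2 cup + 14 tbsp = 2.875 cup) × 11/6 × 128 g/cup ≈ 675 g
diced tomatoes: (3 tbsp + 1 tsp = 10/3 tbsp) × 11/6 ÷ 16 tbsp/cup × 180 g/cup ≈ 69 g
couscous: (1 tbsp + 1 tsp = 4/3 tbsp) × 11/6 ÷ 16 tbsp/cup × 176 g/cup ≈ 27 g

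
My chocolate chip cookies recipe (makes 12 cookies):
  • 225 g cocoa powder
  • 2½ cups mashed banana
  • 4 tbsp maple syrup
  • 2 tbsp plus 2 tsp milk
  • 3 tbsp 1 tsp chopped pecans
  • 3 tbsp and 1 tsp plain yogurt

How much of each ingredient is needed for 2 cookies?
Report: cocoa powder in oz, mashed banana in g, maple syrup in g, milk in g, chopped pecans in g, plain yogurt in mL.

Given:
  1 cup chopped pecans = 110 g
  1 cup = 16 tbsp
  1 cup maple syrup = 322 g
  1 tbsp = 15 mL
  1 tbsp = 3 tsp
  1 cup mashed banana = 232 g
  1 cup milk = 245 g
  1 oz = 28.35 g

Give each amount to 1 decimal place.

cocoa powder: 1.3 oz; mashed banana: 96.7 g; maple syrup: 13.4 g; milk: 6.8 g; chopped pecans: 3.8 g; plain yogurt: 8.3 mL

Scaling factor: 2/12 = 1/6.
cocoa powder: 225 g × 1/6 ÷ 28.35 g/oz ≈ 1.3 oz
mashed banana: 2.5 cup × 1/6 × 232 g/cup ≈ 96.7 g
maple syrup: 4 tbsp × 1/6 ÷ 16 tbsp/cup × 322 g/cup ≈ 13.4 g
milk: (2 tbsp + 2 tsp = 8/3 tbsp) × 1/6 ÷ 16 tbsp/cup × 245 g/cup ≈ 6.8 g
chopped pecans: (3 tbsp + 1 tsp = 10/3 tbsp) × 1/6 ÷ 16 tbsp/cup × 110 g/cup ≈ 3.8 g
plain yogurt: (3 tbsp + 1 tsp = 10/3 tbsp) × 1/6 × 15 mL/tbsp ≈ 8.3 mL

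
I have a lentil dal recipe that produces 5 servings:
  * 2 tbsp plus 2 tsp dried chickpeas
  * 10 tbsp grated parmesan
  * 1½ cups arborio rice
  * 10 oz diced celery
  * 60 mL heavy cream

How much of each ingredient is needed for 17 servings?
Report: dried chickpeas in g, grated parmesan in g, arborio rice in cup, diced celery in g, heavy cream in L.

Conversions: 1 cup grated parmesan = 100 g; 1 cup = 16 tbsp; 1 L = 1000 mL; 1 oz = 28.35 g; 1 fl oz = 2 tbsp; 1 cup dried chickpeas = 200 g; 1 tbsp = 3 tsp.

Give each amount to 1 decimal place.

Scaling factor: 17/5 = 3.4.
dried chickpeas: (2 tbsp + 2 tsp = 8/3 tbsp) × 17/5 ÷ 16 tbsp/cup × 200 g/cup ≈ 113.3 g
grated parmesan: 10 tbsp × 17/5 ÷ 16 tbsp/cup × 100 g/cup = 212.5 g
arborio rice: 1.5 cup × 17/5 = 5.1 cup
diced celery: 10 oz × 17/5 × 28.35 g/oz = 963.9 g
heavy cream: 60 mL × 17/5 ÷ 1000 mL/L ≈ 0.2 L

dried chickpeas: 113.3 g; grated parmesan: 212.5 g; arborio rice: 5.1 cup; diced celery: 963.9 g; heavy cream: 0.2 L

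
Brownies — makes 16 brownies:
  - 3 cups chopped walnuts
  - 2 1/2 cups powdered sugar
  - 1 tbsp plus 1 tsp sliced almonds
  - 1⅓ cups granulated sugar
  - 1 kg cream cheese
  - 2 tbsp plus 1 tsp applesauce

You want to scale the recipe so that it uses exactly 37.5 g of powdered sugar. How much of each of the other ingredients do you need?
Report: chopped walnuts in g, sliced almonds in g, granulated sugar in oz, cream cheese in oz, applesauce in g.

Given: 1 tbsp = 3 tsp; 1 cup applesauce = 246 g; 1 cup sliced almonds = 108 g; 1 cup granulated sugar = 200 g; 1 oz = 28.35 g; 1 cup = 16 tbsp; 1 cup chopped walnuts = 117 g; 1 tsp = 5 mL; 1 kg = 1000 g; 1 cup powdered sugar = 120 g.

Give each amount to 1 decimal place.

The original recipe has 300 g of powdered sugar, so the scaling factor is 37.5 ÷ 300 = 1/8 = 0.125.
chopped walnuts: 3 cup × 1/8 × 117 g/cup ≈ 43.9 g
sliced almonds: (1 tbsp + 1 tsp = 4/3 tbsp) × 1/8 ÷ 16 tbsp/cup × 108 g/cup ≈ 1.1 g
granulated sugar: 4/3 cup × 1/8 × 200 g/cup ÷ 28.35 g/oz ≈ 1.2 oz
cream cheese: 1 kg × 1/8 × 1000 g/kg ÷ 28.35 g/oz ≈ 4.4 oz
applesauce: (2 tbsp + 1 tsp = 7/3 tbsp) × 1/8 ÷ 16 tbsp/cup × 246 g/cup ≈ 4.5 g

chopped walnuts: 43.9 g; sliced almonds: 1.1 g; granulated sugar: 1.2 oz; cream cheese: 4.4 oz; applesauce: 4.5 g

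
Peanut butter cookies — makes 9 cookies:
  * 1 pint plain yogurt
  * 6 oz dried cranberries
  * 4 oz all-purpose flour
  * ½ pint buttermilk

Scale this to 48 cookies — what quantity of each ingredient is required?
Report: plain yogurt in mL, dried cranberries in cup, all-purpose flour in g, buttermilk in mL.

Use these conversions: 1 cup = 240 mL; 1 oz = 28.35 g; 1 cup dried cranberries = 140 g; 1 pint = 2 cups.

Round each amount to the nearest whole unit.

plain yogurt: 2560 mL; dried cranberries: 6 cup; all-purpose flour: 605 g; buttermilk: 1280 mL

Scaling factor: 48/9 = 16/3.
plain yogurt: 1 pint × 16/3 × 2 cup/pint × 240 mL/cup = 2560 mL
dried cranberries: 6 oz × 16/3 × 28.35 g/oz ÷ 140 g/cup ≈ 6 cup
all-purpose flour: 4 oz × 16/3 × 28.35 g/oz ≈ 605 g
buttermilk: 0.5 pint × 16/3 × 2 cup/pint × 240 mL/cup = 1280 mL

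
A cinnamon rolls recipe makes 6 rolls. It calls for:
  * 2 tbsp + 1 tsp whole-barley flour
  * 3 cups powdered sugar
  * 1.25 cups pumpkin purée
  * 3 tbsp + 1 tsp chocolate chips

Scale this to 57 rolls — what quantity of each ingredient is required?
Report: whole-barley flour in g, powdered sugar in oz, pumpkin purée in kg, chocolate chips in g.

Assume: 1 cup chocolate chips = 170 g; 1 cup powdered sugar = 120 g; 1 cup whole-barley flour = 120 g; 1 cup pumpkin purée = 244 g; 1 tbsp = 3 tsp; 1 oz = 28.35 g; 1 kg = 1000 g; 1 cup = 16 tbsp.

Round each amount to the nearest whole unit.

whole-barley flour: 166 g; powdered sugar: 121 oz; pumpkin purée: 3 kg; chocolate chips: 336 g

Scaling factor: 57/6 = 19/2 = 9.5.
whole-barley flour: (2 tbsp + 1 tsp = 7/3 tbsp) × 19/2 ÷ 16 tbsp/cup × 120 g/cup ≈ 166 g
powdered sugar: 3 cup × 19/2 × 120 g/cup ÷ 28.35 g/oz ≈ 121 oz
pumpkin purée: 1.25 cup × 19/2 × 244 g/cup ÷ 1000 g/kg ≈ 3 kg
chocolate chips: (3 tbsp + 1 tsp = 10/3 tbsp) × 19/2 ÷ 16 tbsp/cup × 170 g/cup ≈ 336 g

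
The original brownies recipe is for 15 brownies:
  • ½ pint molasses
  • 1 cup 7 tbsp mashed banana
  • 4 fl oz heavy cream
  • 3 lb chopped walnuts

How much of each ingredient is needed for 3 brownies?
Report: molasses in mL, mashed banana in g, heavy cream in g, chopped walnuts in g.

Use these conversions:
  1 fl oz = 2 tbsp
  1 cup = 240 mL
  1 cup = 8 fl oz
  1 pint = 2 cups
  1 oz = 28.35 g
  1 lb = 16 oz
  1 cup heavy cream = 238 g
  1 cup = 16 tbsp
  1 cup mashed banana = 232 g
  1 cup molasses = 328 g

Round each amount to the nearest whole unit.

molasses: 48 mL; mashed banana: 67 g; heavy cream: 24 g; chopped walnuts: 272 g

Scaling factor: 3/15 = 1/5 = 0.2.
molasses: 0.5 pint × 1/5 × 2 cup/pint × 240 mL/cup = 48 mL
mashed banana: (1 cup + 7 tbsp = 1.4375 cup) × 1/5 × 232 g/cup ≈ 67 g
heavy cream: 4 fl oz × 1/5 ÷ 8 fl oz/cup × 238 g/cup ≈ 24 g
chopped walnuts: 3 lb × 1/5 × 16 oz/lb × 28.35 g/oz ≈ 272 g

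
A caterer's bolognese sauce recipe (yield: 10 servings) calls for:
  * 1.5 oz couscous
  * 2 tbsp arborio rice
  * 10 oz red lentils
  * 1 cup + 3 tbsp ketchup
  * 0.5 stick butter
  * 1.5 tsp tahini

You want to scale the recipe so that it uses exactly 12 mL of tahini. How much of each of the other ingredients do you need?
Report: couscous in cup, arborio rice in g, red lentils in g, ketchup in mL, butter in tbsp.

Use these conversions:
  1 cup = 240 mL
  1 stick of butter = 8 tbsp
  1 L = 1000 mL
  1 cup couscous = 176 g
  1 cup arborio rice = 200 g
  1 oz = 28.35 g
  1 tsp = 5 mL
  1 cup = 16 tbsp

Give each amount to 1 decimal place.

couscous: 0.4 cup; arborio rice: 40.0 g; red lentils: 453.6 g; ketchup: 456.0 mL; butter: 6.4 tbsp

The original recipe has 7.5 mL of tahini, so the scaling factor is 12 ÷ 7.5 = 8/5 = 1.6.
couscous: 1.5 oz × 8/5 × 28.35 g/oz ÷ 176 g/cup ≈ 0.4 cup
arborio rice: 2 tbsp × 8/5 ÷ 16 tbsp/cup × 200 g/cup = 40.0 g
red lentils: 10 oz × 8/5 × 28.35 g/oz = 453.6 g
ketchup: (1 cup + 3 tbsp = 1.1875 cup) × 8/5 × 240 mL/cup = 456.0 mL
butter: 0.5 stick × 8/5 × 8 tbsp/stick = 6.4 tbsp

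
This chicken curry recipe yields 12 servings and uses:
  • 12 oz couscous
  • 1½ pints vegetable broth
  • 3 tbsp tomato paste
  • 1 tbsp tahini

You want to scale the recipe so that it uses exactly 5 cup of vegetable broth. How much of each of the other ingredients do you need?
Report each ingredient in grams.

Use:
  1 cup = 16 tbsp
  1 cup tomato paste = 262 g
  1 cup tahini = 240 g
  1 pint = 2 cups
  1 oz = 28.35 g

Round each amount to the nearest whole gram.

couscous: 567 g; tomato paste: 82 g; tahini: 25 g

The original recipe has 3 cup of vegetable broth, so the scaling factor is 5 ÷ 3 = 5/3.
couscous: 12 oz × 5/3 × 28.35 g/oz = 567 g
tomato paste: 3 tbsp × 5/3 ÷ 16 tbsp/cup × 262 g/cup ≈ 82 g
tahini: 1 tbsp × 5/3 ÷ 16 tbsp/cup × 240 g/cup = 25 g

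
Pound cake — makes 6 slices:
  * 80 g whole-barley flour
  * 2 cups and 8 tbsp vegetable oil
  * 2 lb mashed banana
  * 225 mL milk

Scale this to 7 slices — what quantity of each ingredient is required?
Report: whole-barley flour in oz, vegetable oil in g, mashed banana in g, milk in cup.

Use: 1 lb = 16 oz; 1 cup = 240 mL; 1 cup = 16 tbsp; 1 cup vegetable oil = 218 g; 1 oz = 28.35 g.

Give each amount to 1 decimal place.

whole-barley flour: 3.3 oz; vegetable oil: 635.8 g; mashed banana: 1058.4 g; milk: 1.1 cup

Scaling factor: 7/6.
whole-barley flour: 80 g × 7/6 ÷ 28.35 g/oz ≈ 3.3 oz
vegetable oil: (2 cup + 8 tbsp = 2.5 cup) × 7/6 × 218 g/cup ≈ 635.8 g
mashed banana: 2 lb × 7/6 × 16 oz/lb × 28.35 g/oz = 1058.4 g
milk: 225 mL × 7/6 ÷ 240 mL/cup ≈ 1.1 cup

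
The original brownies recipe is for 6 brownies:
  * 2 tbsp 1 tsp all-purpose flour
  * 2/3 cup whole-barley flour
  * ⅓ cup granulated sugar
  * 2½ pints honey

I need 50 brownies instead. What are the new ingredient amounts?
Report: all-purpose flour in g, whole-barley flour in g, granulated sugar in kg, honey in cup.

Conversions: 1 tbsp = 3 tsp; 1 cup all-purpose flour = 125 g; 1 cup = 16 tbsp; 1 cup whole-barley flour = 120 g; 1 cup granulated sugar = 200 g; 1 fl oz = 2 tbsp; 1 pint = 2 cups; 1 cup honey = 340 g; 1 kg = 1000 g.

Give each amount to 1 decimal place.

Scaling factor: 50/6 = 25/3.
all-purpose flour: (2 tbsp + 1 tsp = 7/3 tbsp) × 25/3 ÷ 16 tbsp/cup × 125 g/cup ≈ 151.9 g
whole-barley flour: 2/3 cup × 25/3 × 120 g/cup ≈ 666.7 g
granulated sugar: 1/3 cup × 25/3 × 200 g/cup ÷ 1000 g/kg ≈ 0.6 kg
honey: 2.5 pint × 25/3 × 2 cup/pint ≈ 41.7 cup

all-purpose flour: 151.9 g; whole-barley flour: 666.7 g; granulated sugar: 0.6 kg; honey: 41.7 cup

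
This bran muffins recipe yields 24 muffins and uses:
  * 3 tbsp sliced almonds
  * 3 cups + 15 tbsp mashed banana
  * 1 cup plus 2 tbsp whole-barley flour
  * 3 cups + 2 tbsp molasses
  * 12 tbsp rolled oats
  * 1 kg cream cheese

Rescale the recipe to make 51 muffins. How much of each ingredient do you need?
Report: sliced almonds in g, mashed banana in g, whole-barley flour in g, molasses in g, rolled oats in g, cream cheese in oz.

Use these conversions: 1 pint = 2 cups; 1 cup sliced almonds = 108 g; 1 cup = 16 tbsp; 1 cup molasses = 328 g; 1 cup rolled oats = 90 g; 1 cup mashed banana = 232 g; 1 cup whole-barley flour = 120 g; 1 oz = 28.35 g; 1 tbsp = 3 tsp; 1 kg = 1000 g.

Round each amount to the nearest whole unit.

Scaling factor: 51/24 = 17/8 = 2.125.
sliced almonds: 3 tbsp × 17/8 ÷ 16 tbsp/cup × 108 g/cup ≈ 43 g
mashed banana: (3 cup + 15 tbsp = 3.9375 cup) × 17/8 × 232 g/cup ≈ 1941 g
whole-barley flour: (1 cup + 2 tbsp = 1.125 cup) × 17/8 × 120 g/cup ≈ 287 g
molasses: (3 cup + 2 tbsp = 3.125 cup) × 17/8 × 328 g/cup ≈ 2178 g
rolled oats: 12 tbsp × 17/8 ÷ 16 tbsp/cup × 90 g/cup ≈ 143 g
cream cheese: 1 kg × 17/8 × 1000 g/kg ÷ 28.35 g/oz ≈ 75 oz

sliced almonds: 43 g; mashed banana: 1941 g; whole-barley flour: 287 g; molasses: 2178 g; rolled oats: 143 g; cream cheese: 75 oz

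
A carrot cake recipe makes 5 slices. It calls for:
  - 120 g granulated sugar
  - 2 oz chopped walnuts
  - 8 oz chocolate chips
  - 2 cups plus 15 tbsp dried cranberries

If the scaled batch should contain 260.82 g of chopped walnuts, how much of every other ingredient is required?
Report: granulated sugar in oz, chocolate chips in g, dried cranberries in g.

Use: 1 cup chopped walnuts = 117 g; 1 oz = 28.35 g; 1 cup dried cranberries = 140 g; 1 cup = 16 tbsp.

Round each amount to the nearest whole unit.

granulated sugar: 19 oz; chocolate chips: 1043 g; dried cranberries: 1892 g

The original recipe has 56.7 g of chopped walnuts, so the scaling factor is 260.82 ÷ 56.7 = 23/5 = 4.6.
granulated sugar: 120 g × 23/5 ÷ 28.35 g/oz ≈ 19 oz
chocolate chips: 8 oz × 23/5 × 28.35 g/oz ≈ 1043 g
dried cranberries: (2 cup + 15 tbsp = 2.9375 cup) × 23/5 × 140 g/cup ≈ 1892 g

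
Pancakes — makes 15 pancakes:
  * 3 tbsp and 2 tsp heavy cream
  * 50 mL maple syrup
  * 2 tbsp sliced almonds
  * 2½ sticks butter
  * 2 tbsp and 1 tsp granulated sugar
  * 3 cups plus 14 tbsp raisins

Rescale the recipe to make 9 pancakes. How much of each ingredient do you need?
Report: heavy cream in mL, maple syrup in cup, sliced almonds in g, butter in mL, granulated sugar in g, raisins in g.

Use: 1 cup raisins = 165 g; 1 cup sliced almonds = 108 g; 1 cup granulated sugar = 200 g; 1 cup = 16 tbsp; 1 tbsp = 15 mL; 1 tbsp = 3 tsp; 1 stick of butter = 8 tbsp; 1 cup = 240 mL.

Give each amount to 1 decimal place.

Scaling factor: 9/15 = 3/5 = 0.6.
heavy cream: (3 tbsp + 2 tsp = 11/3 tbsp) × 3/5 × 15 mL/tbsp = 33.0 mL
maple syrup: 50 mL × 3/5 ÷ 240 mL/cup ≈ 0.1 cup
sliced almonds: 2 tbsp × 3/5 ÷ 16 tbsp/cup × 108 g/cup = 8.1 g
butter: 2.5 stick × 3/5 × 8 tbsp/stick × 15 mL/tbsp = 180.0 mL
granulated sugar: (2 tbsp + 1 tsp = 7/3 tbsp) × 3/5 ÷ 16 tbsp/cup × 200 g/cup = 17.5 g
raisins: (3 cup + 14 tbsp = 3.875 cup) × 3/5 × 165 g/cup ≈ 383.6 g

heavy cream: 33.0 mL; maple syrup: 0.1 cup; sliced almonds: 8.1 g; butter: 180.0 mL; granulated sugar: 17.5 g; raisins: 383.6 g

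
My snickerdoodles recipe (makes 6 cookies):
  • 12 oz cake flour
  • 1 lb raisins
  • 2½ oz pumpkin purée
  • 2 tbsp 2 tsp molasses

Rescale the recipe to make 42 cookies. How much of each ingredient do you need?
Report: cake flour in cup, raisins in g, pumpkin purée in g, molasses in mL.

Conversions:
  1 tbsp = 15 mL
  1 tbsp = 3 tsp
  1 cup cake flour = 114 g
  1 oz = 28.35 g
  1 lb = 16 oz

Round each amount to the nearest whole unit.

Scaling factor: 42/6 = 7.
cake flour: 12 oz × 7 × 28.35 g/oz ÷ 114 g/cup ≈ 21 cup
raisins: 1 lb × 7 × 16 oz/lb × 28.35 g/oz ≈ 3175 g
pumpkin purée: 2.5 oz × 7 × 28.35 g/oz ≈ 496 g
molasses: (2 tbsp + 2 tsp = 8/3 tbsp) × 7 × 15 mL/tbsp = 280 mL

cake flour: 21 cup; raisins: 3175 g; pumpkin purée: 496 g; molasses: 280 mL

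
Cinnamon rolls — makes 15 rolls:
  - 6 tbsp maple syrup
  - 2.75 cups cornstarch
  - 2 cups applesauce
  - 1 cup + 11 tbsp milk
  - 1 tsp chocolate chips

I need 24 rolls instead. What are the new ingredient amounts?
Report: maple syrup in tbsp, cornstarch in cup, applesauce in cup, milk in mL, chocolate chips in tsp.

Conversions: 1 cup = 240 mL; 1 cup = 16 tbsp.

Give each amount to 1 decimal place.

maple syrup: 9.6 tbsp; cornstarch: 4.4 cup; applesauce: 3.2 cup; milk: 648.0 mL; chocolate chips: 1.6 tsp

Scaling factor: 24/15 = 8/5 = 1.6.
maple syrup: 6 tbsp × 8/5 = 9.6 tbsp
cornstarch: 2.75 cup × 8/5 = 4.4 cup
applesauce: 2 cup × 8/5 = 3.2 cup
milk: (1 cup + 11 tbsp = 1.6875 cup) × 8/5 × 240 mL/cup = 648.0 mL
chocolate chips: 1 tsp × 8/5 = 1.6 tsp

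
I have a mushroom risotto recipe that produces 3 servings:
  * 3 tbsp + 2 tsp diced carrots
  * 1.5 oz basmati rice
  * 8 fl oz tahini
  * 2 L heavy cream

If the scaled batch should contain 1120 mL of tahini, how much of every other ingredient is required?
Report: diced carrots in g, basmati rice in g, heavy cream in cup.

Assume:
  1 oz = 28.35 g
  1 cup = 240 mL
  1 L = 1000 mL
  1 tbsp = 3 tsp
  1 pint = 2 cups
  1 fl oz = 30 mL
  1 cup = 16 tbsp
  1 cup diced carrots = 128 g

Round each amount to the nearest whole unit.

diced carrots: 137 g; basmati rice: 198 g; heavy cream: 39 cup

The original recipe has 240 mL of tahini, so the scaling factor is 1120 ÷ 240 = 14/3.
diced carrots: (3 tbsp + 2 tsp = 11/3 tbsp) × 14/3 ÷ 16 tbsp/cup × 128 g/cup ≈ 137 g
basmati rice: 1.5 oz × 14/3 × 28.35 g/oz ≈ 198 g
heavy cream: 2 L × 14/3 × 1000 mL/L ÷ 240 mL/cup ≈ 39 cup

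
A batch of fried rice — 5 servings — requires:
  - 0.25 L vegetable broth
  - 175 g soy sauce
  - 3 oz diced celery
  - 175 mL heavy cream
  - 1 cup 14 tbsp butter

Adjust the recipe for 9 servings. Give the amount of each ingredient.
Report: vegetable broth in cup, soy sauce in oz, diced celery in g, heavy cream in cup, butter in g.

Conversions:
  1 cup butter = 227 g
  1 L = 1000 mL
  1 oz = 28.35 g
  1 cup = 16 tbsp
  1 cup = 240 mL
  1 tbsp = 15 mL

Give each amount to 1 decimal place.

Scaling factor: 9/5 = 1.8.
vegetable broth: 0.25 L × 9/5 × 1000 mL/L ÷ 240 mL/cup ≈ 1.9 cup
soy sauce: 175 g × 9/5 ÷ 28.35 g/oz ≈ 11.1 oz
diced celery: 3 oz × 9/5 × 28.35 g/oz ≈ 153.1 g
heavy cream: 175 mL × 9/5 ÷ 240 mL/cup ≈ 1.3 cup
butter: (1 cup + 14 tbsp = 1.875 cup) × 9/5 × 227 g/cup ≈ 766.1 g

vegetable broth: 1.9 cup; soy sauce: 11.1 oz; diced celery: 153.1 g; heavy cream: 1.3 cup; butter: 766.1 g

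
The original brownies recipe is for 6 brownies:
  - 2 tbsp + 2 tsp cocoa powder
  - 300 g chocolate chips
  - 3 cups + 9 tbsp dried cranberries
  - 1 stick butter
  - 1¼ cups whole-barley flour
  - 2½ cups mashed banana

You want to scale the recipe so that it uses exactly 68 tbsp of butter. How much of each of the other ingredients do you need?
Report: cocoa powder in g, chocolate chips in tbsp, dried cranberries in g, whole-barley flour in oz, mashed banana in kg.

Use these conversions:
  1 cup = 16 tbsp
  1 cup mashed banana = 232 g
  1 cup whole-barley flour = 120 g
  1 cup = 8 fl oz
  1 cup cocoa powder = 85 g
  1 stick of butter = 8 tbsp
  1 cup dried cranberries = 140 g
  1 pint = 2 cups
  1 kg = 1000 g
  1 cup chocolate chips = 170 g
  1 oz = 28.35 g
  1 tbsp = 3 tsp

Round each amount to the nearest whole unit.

cocoa powder: 120 g; chocolate chips: 240 tbsp; dried cranberries: 4239 g; whole-barley flour: 45 oz; mashed banana: 5 kg

The original recipe has 8 tbsp of butter, so the scaling factor is 68 ÷ 8 = 17/2 = 8.5.
cocoa powder: (2 tbsp + 2 tsp = 8/3 tbsp) × 17/2 ÷ 16 tbsp/cup × 85 g/cup ≈ 120 g
chocolate chips: 300 g × 17/2 ÷ 170 g/cup × 16 tbsp/cup = 240 tbsp
dried cranberries: (3 cup + 9 tbsp = 3.5625 cup) × 17/2 × 140 g/cup ≈ 4239 g
whole-barley flour: 1.25 cup × 17/2 × 120 g/cup ÷ 28.35 g/oz ≈ 45 oz
mashed banana: 2.5 cup × 17/2 × 232 g/cup ÷ 1000 g/kg ≈ 5 kg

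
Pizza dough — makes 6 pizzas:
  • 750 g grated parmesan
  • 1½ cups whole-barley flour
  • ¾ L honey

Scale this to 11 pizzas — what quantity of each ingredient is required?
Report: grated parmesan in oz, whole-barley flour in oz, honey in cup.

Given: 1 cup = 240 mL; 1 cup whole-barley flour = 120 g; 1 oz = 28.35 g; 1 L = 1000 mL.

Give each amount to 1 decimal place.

grated parmesan: 48.5 oz; whole-barley flour: 11.6 oz; honey: 5.7 cup

Scaling factor: 11/6.
grated parmesan: 750 g × 11/6 ÷ 28.35 g/oz ≈ 48.5 oz
whole-barley flour: 1.5 cup × 11/6 × 120 g/cup ÷ 28.35 g/oz ≈ 11.6 oz
honey: 0.75 L × 11/6 × 1000 mL/L ÷ 240 mL/cup ≈ 5.7 cup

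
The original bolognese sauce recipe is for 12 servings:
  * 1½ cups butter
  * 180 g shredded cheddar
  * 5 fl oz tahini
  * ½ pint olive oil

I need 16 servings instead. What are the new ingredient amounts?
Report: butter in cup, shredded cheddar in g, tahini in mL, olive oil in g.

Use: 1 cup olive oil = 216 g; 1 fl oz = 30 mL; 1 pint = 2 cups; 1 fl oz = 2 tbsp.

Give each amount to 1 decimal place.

butter: 2.0 cup; shredded cheddar: 240.0 g; tahini: 200.0 mL; olive oil: 288.0 g

Scaling factor: 16/12 = 4/3.
butter: 1.5 cup × 4/3 = 2.0 cup
shredded cheddar: 180 g × 4/3 = 240.0 g
tahini: 5 fl oz × 4/3 × 30 mL/fl oz = 200.0 mL
olive oil: 0.5 pint × 4/3 × 2 cup/pint × 216 g/cup = 288.0 g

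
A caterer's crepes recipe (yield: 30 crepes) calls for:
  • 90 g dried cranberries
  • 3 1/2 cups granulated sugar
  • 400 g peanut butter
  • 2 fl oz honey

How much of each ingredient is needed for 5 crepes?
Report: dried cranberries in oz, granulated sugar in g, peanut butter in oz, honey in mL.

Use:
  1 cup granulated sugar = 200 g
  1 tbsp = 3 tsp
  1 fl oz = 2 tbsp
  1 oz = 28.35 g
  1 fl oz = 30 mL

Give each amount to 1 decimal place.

Scaling factor: 5/30 = 1/6.
dried cranberries: 90 g × 1/6 ÷ 28.35 g/oz ≈ 0.5 oz
granulated sugar: 3.5 cup × 1/6 × 200 g/cup ≈ 116.7 g
peanut butter: 400 g × 1/6 ÷ 28.35 g/oz ≈ 2.4 oz
honey: 2 fl oz × 1/6 × 30 mL/fl oz = 10.0 mL

dried cranberries: 0.5 oz; granulated sugar: 116.7 g; peanut butter: 2.4 oz; honey: 10.0 mL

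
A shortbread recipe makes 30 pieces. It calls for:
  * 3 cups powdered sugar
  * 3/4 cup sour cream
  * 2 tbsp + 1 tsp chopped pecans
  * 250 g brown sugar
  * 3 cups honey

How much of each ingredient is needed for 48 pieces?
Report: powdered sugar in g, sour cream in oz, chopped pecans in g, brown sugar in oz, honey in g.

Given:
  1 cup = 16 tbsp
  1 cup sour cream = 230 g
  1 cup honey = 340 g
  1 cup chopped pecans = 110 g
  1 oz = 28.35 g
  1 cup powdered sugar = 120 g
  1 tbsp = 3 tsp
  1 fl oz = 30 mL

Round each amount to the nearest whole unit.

Scaling factor: 48/30 = 8/5 = 1.6.
powdered sugar: 3 cup × 8/5 × 120 g/cup = 576 g
sour cream: 0.75 cup × 8/5 × 230 g/cup ÷ 28.35 g/oz ≈ 10 oz
chopped pecans: (2 tbsp + 1 tsp = 7/3 tbsp) × 8/5 ÷ 16 tbsp/cup × 110 g/cup ≈ 26 g
brown sugar: 250 g × 8/5 ÷ 28.35 g/oz ≈ 14 oz
honey: 3 cup × 8/5 × 340 g/cup = 1632 g

powdered sugar: 576 g; sour cream: 10 oz; chopped pecans: 26 g; brown sugar: 14 oz; honey: 1632 g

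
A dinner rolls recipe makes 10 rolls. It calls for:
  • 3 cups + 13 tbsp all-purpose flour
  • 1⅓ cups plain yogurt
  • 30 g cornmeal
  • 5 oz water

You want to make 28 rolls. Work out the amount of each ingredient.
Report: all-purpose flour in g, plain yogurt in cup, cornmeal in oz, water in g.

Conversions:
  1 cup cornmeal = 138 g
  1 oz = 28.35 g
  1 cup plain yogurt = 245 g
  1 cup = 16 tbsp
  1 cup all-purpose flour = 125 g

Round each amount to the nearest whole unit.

Scaling factor: 28/10 = 14/5 = 2.8.
all-purpose flour: (3 cup + 13 tbsp = 3.8125 cup) × 14/5 × 125 g/cup ≈ 1334 g
plain yogurt: 4/3 cup × 14/5 ≈ 4 cup
cornmeal: 30 g × 14/5 ÷ 28.35 g/oz ≈ 3 oz
water: 5 oz × 14/5 × 28.35 g/oz ≈ 397 g

all-purpose flour: 1334 g; plain yogurt: 4 cup; cornmeal: 3 oz; water: 397 g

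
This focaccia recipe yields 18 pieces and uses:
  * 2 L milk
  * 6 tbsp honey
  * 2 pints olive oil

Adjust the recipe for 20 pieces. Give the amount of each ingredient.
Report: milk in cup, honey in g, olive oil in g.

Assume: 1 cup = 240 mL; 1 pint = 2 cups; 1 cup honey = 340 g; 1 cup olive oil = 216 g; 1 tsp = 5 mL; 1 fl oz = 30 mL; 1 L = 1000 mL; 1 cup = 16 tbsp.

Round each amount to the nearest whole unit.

milk: 9 cup; honey: 142 g; olive oil: 960 g

Scaling factor: 20/18 = 10/9.
milk: 2 L × 10/9 × 1000 mL/L ÷ 240 mL/cup ≈ 9 cup
honey: 6 tbsp × 10/9 ÷ 16 tbsp/cup × 340 g/cup ≈ 142 g
olive oil: 2 pint × 10/9 × 2 cup/pint × 216 g/cup = 960 g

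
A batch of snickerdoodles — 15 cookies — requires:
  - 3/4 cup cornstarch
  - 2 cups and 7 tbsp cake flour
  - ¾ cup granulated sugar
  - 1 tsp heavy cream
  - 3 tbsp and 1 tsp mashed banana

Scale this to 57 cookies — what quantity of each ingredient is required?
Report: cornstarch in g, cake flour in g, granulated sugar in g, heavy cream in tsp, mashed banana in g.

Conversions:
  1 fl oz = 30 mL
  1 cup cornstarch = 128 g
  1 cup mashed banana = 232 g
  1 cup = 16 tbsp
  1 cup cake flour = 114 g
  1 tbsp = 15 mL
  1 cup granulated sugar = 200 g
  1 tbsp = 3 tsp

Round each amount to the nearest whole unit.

Scaling factor: 57/15 = 19/5 = 3.8.
cornstarch: 0.75 cup × 19/5 × 128 g/cup ≈ 365 g
cake flour: (2 cup + 7 tbsp = 2.4375 cup) × 19/5 × 114 g/cup ≈ 1056 g
granulated sugar: 0.75 cup × 19/5 × 200 g/cup = 570 g
heavy cream: 1 tsp × 19/5 ≈ 4 tsp
mashed banana: (3 tbsp + 1 tsp = 10/3 tbsp) × 19/5 ÷ 16 tbsp/cup × 232 g/cup ≈ 184 g

cornstarch: 365 g; cake flour: 1056 g; granulated sugar: 570 g; heavy cream: 4 tsp; mashed banana: 184 g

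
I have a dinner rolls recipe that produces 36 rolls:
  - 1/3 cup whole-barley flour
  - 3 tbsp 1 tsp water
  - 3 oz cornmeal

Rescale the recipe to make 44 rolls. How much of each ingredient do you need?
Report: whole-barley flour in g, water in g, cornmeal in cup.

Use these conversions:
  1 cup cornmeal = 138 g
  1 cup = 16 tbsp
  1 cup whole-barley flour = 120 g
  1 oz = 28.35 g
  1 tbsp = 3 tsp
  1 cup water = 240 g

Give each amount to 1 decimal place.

Scaling factor: 44/36 = 11/9.
whole-barley flour: 1/3 cup × 11/9 × 120 g/cup ≈ 48.9 g
water: (3 tbsp + 1 tsp = 10/3 tbsp) × 11/9 ÷ 16 tbsp/cup × 240 g/cup ≈ 61.1 g
cornmeal: 3 oz × 11/9 × 28.35 g/oz ÷ 138 g/cup ≈ 0.8 cup

whole-barley flour: 48.9 g; water: 61.1 g; cornmeal: 0.8 cup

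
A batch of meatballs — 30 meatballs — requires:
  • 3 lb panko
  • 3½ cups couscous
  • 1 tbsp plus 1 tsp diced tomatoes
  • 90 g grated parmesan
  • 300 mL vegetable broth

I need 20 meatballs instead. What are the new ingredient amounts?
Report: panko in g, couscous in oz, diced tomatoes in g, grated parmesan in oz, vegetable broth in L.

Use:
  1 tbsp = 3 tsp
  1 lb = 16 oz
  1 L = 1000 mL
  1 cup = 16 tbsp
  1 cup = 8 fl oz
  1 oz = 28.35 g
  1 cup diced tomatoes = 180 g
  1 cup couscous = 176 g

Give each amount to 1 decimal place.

Scaling factor: 20/30 = 2/3.
panko: 3 lb × 2/3 × 16 oz/lb × 28.35 g/oz = 907.2 g
couscous: 3.5 cup × 2/3 × 176 g/cup ÷ 28.35 g/oz ≈ 14.5 oz
diced tomatoes: (1 tbsp + 1 tsp = 4/3 tbsp) × 2/3 ÷ 16 tbsp/cup × 180 g/cup = 10.0 g
grated parmesan: 90 g × 2/3 ÷ 28.35 g/oz ≈ 2.1 oz
vegetable broth: 300 mL × 2/3 ÷ 1000 mL/L = 0.2 L

panko: 907.2 g; couscous: 14.5 oz; diced tomatoes: 10.0 g; grated parmesan: 2.1 oz; vegetable broth: 0.2 L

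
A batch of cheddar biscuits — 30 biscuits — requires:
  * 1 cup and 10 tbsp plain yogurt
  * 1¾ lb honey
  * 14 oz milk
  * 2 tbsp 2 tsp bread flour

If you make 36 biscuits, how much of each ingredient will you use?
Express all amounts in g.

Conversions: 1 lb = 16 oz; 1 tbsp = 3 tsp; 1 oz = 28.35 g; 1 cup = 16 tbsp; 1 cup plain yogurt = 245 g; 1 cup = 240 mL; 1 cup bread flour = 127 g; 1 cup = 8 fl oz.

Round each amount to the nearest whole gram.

Scaling factor: 36/30 = 6/5 = 1.2.
plain yogurt: (1 cup + 10 tbsp = 1.625 cup) × 6/5 × 245 g/cup ≈ 478 g
honey: 1.75 lb × 6/5 × 16 oz/lb × 28.35 g/oz ≈ 953 g
milk: 14 oz × 6/5 × 28.35 g/oz ≈ 476 g
bread flour: (2 tbsp + 2 tsp = 8/3 tbsp) × 6/5 ÷ 16 tbsp/cup × 127 g/cup ≈ 25 g

plain yogurt: 478 g; honey: 953 g; milk: 476 g; bread flour: 25 g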